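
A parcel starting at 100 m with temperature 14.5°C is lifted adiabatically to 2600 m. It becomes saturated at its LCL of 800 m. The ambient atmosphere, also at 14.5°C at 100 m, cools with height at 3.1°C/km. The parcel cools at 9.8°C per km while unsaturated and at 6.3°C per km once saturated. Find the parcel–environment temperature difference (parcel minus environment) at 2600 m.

Parcel:
  Dry to 800 m: -9.8 × 0.7 km = -6.86°C, so T = 7.64°C.
  Saturated to 2600 m: -6.3 × 1.8 km = -11.34°C, so T = -3.7°C.
Environment:
  Environment to 2600 m: -3.1 × 2.5 km = -7.75°C, so T = 6.75°C.
T_parcel − T_env = -3.7 − 6.75 = -10.45°C

-10.45°C (parcel cooler than environment)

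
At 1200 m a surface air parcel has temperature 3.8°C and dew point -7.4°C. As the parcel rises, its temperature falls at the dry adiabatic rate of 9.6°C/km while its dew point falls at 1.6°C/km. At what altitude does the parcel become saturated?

T and T_d converge at 9.6 − 1.6 = 8°C per km
Height above start = (3.8 − (-7.4)) / 8 = 1.4 km
LCL altitude = 1200 m + 1400 m = 2600 m

2600 m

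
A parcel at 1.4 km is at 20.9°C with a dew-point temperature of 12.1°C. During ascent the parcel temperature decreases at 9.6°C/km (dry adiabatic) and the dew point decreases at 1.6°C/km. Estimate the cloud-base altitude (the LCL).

T and T_d converge at 9.6 − 1.6 = 8°C per km
Height above start = (20.9 − 12.1) / 8 = 1.1 km
LCL altitude = 1400 m + 1100 m = 2500 m

2.5 km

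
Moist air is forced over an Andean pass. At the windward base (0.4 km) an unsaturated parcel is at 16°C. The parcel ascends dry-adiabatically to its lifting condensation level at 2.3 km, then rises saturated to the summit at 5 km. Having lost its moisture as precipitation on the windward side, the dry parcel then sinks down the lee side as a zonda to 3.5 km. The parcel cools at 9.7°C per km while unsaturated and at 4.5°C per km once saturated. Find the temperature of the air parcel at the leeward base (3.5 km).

-0.03°C

400 → 2300 m (dry, 9.7°C/km): ΔT = -9.7 × 1.9 = -18.43°C → T = -2.43°C
2300 → 5000 m (saturated, 4.5°C/km): ΔT = -4.5 × 2.7 = -12.15°C → T = -14.58°C
5000 → 3500 m (dry descent, 9.7°C/km): ΔT = +9.7 × 1.5 = +14.55°C → T = -0.03°C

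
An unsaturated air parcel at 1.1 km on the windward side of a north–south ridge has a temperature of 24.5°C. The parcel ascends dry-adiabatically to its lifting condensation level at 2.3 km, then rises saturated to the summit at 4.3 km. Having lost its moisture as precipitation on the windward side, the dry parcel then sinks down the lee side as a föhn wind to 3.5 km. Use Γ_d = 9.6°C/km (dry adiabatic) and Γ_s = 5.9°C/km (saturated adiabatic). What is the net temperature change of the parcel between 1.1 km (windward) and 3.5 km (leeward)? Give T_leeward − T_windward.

1100–2300 m, dry: Δz = 1.2 km ⇒ ΔT = -11.52°C; T = 12.98°C
2300–4300 m, saturated: Δz = 2 km ⇒ ΔT = -11.8°C; T = 1.18°C
4300–3500 m, dry descent: Δz = 0.8 km ⇒ ΔT = +7.68°C; T = 8.86°C
Net change vs windward start: 8.86 − 24.5 = -15.64°C

-15.64°C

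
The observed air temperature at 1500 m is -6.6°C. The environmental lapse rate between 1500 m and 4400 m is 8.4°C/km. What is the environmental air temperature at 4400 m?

-30.96°C

From 1500 m to 4400 m (environmental): cools by 8.4 × 2.9 = 24.36°C, giving -30.96°C.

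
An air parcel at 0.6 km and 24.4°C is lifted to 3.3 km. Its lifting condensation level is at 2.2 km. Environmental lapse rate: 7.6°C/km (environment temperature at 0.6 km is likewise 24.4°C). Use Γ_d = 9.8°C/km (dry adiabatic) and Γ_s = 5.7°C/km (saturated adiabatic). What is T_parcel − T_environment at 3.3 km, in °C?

-1.43°C (parcel cooler than environment)

Parcel:
  600 → 2200 m (dry, 9.8°C/km): ΔT = -9.8 × 1.6 = -15.68°C → T = 8.72°C
  2200 → 3300 m (saturated, 5.7°C/km): ΔT = -5.7 × 1.1 = -6.27°C → T = 2.45°C
Environment:
  600 → 3300 m (environment, 7.6°C/km): ΔT = -7.6 × 2.7 = -20.52°C → T = 3.88°C
T_parcel − T_env = 2.45 − 3.88 = -1.43°C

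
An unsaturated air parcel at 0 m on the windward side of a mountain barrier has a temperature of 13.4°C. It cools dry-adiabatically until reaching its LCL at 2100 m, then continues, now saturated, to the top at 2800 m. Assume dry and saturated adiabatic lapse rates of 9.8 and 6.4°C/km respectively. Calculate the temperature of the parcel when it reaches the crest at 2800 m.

0–2100 m, dry: Δz = 2.1 km ⇒ ΔT = -20.58°C; T = -7.18°C
2100–2800 m, saturated: Δz = 0.7 km ⇒ ΔT = -4.48°C; T = -11.66°C

-11.66°C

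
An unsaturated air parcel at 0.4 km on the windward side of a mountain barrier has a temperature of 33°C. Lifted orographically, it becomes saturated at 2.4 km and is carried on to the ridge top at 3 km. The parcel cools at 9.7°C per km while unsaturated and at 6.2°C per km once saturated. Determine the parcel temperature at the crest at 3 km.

9.88°C

From 400 m to 2400 m (dry): cools by 9.7 × 2 = 19.4°C, giving 13.6°C.
From 2400 m to 3000 m (saturated): cools by 6.2 × 0.6 = 3.72°C, giving 9.88°C.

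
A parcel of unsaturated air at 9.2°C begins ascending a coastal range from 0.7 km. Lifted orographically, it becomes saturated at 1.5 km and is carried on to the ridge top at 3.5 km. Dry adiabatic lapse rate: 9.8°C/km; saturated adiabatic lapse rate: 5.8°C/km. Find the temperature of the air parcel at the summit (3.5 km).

-10.24°C

From 700 m to 1500 m (dry): cools by 9.8 × 0.8 = 7.84°C, giving 1.36°C.
From 1500 m to 3500 m (saturated): cools by 5.8 × 2 = 11.6°C, giving -10.24°C.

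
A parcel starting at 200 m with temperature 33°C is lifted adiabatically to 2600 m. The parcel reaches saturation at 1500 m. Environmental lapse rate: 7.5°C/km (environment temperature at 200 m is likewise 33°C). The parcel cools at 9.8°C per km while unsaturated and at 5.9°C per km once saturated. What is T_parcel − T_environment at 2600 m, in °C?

Parcel:
  From 200 m to 1500 m (dry): cools by 9.8 × 1.3 = 12.74°C, giving 20.26°C.
  From 1500 m to 2600 m (saturated): cools by 5.9 × 1.1 = 6.49°C, giving 13.77°C.
Environment:
  From 200 m to 2600 m (environment): cools by 7.5 × 2.4 = 18°C, giving 15°C.
T_parcel − T_env = 13.77 − 15 = -1.23°C

-1.23°C (parcel cooler than environment)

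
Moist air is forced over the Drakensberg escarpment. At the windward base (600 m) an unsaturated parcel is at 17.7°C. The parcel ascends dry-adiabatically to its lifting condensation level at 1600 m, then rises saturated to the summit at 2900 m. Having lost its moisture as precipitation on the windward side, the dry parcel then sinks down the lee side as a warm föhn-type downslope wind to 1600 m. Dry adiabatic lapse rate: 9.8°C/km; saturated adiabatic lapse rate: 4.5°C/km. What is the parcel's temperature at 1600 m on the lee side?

14.79°C

600–1600 m, dry: Δz = 1 km ⇒ ΔT = -9.8°C; T = 7.9°C
1600–2900 m, saturated: Δz = 1.3 km ⇒ ΔT = -5.85°C; T = 2.05°C
2900–1600 m, dry descent: Δz = 1.3 km ⇒ ΔT = +12.74°C; T = 14.79°C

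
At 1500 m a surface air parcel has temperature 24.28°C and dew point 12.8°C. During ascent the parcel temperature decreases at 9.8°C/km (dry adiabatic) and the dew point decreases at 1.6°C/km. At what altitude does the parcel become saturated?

T and T_d converge at 9.8 − 1.6 = 8.2°C per km
Height above start = (24.28 − 12.8) / 8.2 = 1.4 km
LCL altitude = 1500 m + 1400 m = 2900 m

2900 m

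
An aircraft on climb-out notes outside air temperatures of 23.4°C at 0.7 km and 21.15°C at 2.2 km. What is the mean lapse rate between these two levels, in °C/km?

Γ = −ΔT/Δz = (23.4 − 21.15) / (2200 − 700) m
  = 2.25°C / 1.5 km = 1.5°C/km

1.5°C/km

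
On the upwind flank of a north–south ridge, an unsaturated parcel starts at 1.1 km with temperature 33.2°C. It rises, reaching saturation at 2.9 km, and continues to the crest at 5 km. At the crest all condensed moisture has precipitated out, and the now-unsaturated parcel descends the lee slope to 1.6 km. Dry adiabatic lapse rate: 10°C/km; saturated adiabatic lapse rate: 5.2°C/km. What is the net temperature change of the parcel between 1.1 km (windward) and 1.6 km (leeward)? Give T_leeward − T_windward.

1100 → 2900 m (dry, 10°C/km): ΔT = -10 × 1.8 = -18°C → T = 15.2°C
2900 → 5000 m (saturated, 5.2°C/km): ΔT = -5.2 × 2.1 = -10.92°C → T = 4.28°C
5000 → 1600 m (dry descent, 10°C/km): ΔT = +10 × 3.4 = +34°C → T = 38.28°C
Net change vs windward start: 38.28 − 33.2 = +5.08°C

+5.08°C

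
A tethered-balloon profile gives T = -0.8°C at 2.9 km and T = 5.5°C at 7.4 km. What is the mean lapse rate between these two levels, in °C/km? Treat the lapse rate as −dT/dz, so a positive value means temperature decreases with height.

Γ = −ΔT/Δz = (-0.8 − 5.5) / (7400 − 2900) m
  = -6.3°C / 4.5 km = -1.4°C/km

-1.4°C/km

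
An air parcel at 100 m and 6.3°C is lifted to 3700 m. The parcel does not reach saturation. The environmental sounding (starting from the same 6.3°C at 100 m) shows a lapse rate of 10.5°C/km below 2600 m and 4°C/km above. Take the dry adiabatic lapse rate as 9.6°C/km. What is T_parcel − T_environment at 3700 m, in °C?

Parcel:
  From 100 m to 3700 m (dry): cools by 9.6 × 3.6 = 34.56°C, giving -28.26°C.
Environment:
  From 100 m to 2600 m (environment, lower layer): cools by 10.5 × 2.5 = 26.25°C, giving -19.95°C.
  From 2600 m to 3700 m (environment, upper layer): cools by 4 × 1.1 = 4.4°C, giving -24.35°C.
T_parcel − T_env = -28.26 − (-24.35) = -3.91°C

-3.91°C (parcel cooler than environment)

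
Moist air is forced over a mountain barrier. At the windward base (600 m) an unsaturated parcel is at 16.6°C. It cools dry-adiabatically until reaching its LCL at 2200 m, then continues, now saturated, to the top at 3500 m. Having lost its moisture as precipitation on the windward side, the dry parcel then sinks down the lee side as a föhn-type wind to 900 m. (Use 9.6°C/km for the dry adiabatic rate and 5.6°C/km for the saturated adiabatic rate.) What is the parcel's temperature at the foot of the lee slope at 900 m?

600–2200 m, dry: Δz = 1.6 km ⇒ ΔT = -15.36°C; T = 1.24°C
2200–3500 m, saturated: Δz = 1.3 km ⇒ ΔT = -7.28°C; T = -6.04°C
3500–900 m, dry descent: Δz = 2.6 km ⇒ ΔT = +24.96°C; T = 18.92°C

18.92°C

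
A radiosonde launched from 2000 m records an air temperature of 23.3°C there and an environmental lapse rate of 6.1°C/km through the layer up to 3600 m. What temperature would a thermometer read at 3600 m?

13.54°C

From 2000 m to 3600 m (environmental): cools by 6.1 × 1.6 = 9.76°C, giving 13.54°C.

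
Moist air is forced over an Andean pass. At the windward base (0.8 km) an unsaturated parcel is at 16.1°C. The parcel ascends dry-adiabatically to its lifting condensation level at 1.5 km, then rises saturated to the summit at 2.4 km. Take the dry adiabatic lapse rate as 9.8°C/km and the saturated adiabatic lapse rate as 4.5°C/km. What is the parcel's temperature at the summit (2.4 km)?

5.19°C

800–1500 m, dry: Δz = 0.7 km ⇒ ΔT = -6.86°C; T = 9.24°C
1500–2400 m, saturated: Δz = 0.9 km ⇒ ΔT = -4.05°C; T = 5.19°C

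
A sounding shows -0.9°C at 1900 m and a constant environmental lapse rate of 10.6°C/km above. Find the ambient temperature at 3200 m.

-14.68°C

Environmental to 3200 m: -10.6 × 1.3 km = -13.78°C, so T = -14.68°C.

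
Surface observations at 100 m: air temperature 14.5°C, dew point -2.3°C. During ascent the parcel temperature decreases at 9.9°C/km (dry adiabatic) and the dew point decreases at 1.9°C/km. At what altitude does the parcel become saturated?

2200 m

T and T_d converge at 9.9 − 1.9 = 8°C per km
Height above start = (14.5 − (-2.3)) / 8 = 2.1 km
LCL altitude = 100 m + 2100 m = 2200 m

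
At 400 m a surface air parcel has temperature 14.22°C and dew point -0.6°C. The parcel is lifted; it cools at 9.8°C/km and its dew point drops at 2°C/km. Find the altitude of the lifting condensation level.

2300 m

T and T_d converge at 9.8 − 2 = 7.8°C per km
Height above start = (14.22 − (-0.6)) / 7.8 = 1.9 km
LCL altitude = 400 m + 1900 m = 2300 m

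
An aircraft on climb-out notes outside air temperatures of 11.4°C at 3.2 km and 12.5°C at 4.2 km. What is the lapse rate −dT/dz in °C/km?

-1.1°C/km

Γ = −ΔT/Δz = (11.4 − 12.5) / (4200 − 3200) m
  = -1.1°C / 1 km = -1.1°C/km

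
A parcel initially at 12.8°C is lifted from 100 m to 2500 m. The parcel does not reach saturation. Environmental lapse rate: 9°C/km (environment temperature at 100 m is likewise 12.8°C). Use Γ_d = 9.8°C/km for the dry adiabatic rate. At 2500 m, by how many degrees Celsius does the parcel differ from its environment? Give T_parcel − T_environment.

-1.92°C (parcel cooler than environment)

Parcel:
  100 → 2500 m (dry, 9.8°C/km): ΔT = -9.8 × 2.4 = -23.52°C → T = -10.72°C
Environment:
  100 → 2500 m (environment, 9°C/km): ΔT = -9 × 2.4 = -21.6°C → T = -8.8°C
T_parcel − T_env = -10.72 − (-8.8) = -1.92°C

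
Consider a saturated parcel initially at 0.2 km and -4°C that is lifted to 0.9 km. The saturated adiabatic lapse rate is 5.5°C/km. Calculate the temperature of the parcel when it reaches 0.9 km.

-7.85°C

From 200 m to 900 m (saturated adiabatic): cools by 5.5 × 0.7 = 3.85°C, giving -7.85°C.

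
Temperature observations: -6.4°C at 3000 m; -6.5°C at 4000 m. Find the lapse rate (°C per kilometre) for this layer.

Γ = −ΔT/Δz = (-6.4 − (-6.5)) / (4000 − 3000) m
  = 0.1°C / 1 km = 0.1°C/km

0.1°C/km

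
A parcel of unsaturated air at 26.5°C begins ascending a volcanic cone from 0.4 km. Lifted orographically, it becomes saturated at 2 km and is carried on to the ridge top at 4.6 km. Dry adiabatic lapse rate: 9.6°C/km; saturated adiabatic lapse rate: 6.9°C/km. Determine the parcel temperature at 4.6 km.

Dry to 2000 m: -9.6 × 1.6 km = -15.36°C, so T = 11.14°C.
Saturated to 4600 m: -6.9 × 2.6 km = -17.94°C, so T = -6.8°C.

-6.8°C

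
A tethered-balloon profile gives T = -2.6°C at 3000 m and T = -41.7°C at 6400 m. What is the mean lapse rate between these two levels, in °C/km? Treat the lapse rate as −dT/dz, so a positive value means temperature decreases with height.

Γ = −ΔT/Δz = (-2.6 − (-41.7)) / (6400 − 3000) m
  = 39.1°C / 3.4 km = 11.5°C/km

11.5°C/km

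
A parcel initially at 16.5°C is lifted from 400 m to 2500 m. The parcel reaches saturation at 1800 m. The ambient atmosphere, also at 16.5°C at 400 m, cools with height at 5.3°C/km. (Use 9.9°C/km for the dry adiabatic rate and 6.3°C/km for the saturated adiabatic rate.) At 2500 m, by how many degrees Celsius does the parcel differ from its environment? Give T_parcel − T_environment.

-7.14°C (parcel cooler than environment)

Parcel:
  Dry to 1800 m: -9.9 × 1.4 km = -13.86°C, so T = 2.64°C.
  Saturated to 2500 m: -6.3 × 0.7 km = -4.41°C, so T = -1.77°C.
Environment:
  Environment to 2500 m: -5.3 × 2.1 km = -11.13°C, so T = 5.37°C.
T_parcel − T_env = -1.77 − 5.37 = -7.14°C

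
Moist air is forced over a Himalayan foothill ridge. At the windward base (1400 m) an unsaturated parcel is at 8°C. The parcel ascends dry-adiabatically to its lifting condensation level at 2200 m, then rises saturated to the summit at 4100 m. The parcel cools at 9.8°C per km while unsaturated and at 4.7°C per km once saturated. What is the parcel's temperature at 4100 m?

-8.77°C

1400–2200 m, dry: Δz = 0.8 km ⇒ ΔT = -7.84°C; T = 0.16°C
2200–4100 m, saturated: Δz = 1.9 km ⇒ ΔT = -8.93°C; T = -8.77°C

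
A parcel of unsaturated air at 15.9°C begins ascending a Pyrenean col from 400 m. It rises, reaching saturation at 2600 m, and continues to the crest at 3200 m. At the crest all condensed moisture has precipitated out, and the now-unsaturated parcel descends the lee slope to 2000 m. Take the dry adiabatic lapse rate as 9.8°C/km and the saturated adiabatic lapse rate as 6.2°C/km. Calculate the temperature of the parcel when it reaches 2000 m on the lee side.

Dry to 2600 m: -9.8 × 2.2 km = -21.56°C, so T = -5.66°C.
Saturated to 3200 m: -6.2 × 0.6 km = -3.72°C, so T = -9.38°C.
Dry descent to 2000 m: +9.8 × 1.2 km = +11.76°C, so T = 2.38°C.

2.38°C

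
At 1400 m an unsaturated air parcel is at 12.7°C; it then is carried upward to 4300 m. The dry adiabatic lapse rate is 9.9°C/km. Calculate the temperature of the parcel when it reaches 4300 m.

1400 → 4300 m (dry adiabatic, 9.9°C/km): ΔT = -9.9 × 2.9 = -28.71°C → T = -16.01°C

-16.01°C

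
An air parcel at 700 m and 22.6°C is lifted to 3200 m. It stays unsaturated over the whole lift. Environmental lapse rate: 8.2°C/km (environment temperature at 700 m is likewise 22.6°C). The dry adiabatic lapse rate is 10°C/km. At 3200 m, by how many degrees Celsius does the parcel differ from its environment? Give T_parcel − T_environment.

-4.5°C (parcel cooler than environment)

Parcel:
  Dry to 3200 m: -10 × 2.5 km = -25°C, so T = -2.4°C.
Environment:
  Environment to 3200 m: -8.2 × 2.5 km = -20.5°C, so T = 2.1°C.
T_parcel − T_env = -2.4 − 2.1 = -4.5°C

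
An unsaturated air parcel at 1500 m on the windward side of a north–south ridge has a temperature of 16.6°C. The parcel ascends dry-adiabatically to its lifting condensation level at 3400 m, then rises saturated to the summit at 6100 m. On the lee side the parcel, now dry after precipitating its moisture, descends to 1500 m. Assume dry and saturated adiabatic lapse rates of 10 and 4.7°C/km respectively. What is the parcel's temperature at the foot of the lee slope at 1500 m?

30.91°C

From 1500 m to 3400 m (dry): cools by 10 × 1.9 = 19°C, giving -2.4°C.
From 3400 m to 6100 m (saturated): cools by 4.7 × 2.7 = 12.69°C, giving -15.09°C.
From 6100 m to 1500 m (dry descent): warms by 10 × 4.6 = 46°C, giving 30.91°C.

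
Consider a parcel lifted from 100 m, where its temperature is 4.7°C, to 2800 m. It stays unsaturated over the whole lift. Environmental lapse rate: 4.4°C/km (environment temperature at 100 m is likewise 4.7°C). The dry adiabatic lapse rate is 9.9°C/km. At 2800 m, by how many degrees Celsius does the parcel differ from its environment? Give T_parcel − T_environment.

-14.85°C (parcel cooler than environment)

Parcel:
  From 100 m to 2800 m (dry): cools by 9.9 × 2.7 = 26.73°C, giving -22.03°C.
Environment:
  From 100 m to 2800 m (environment): cools by 4.4 × 2.7 = 11.88°C, giving -7.18°C.
T_parcel − T_env = -22.03 − (-7.18) = -14.85°C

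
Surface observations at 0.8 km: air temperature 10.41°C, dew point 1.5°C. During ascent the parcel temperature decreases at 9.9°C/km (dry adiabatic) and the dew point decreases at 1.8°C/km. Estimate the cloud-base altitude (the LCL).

1.9 km

T and T_d converge at 9.9 − 1.8 = 8.1°C per km
Height above start = (10.41 − 1.5) / 8.1 = 1.1 km
LCL altitude = 800 m + 1100 m = 1900 m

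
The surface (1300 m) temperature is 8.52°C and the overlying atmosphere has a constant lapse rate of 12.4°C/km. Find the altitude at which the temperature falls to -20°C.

Height above start = (8.52 − (-20)) / 12.4 = 2.3 km
Altitude = 1300 m + 2300 m = 3600 m

3600 m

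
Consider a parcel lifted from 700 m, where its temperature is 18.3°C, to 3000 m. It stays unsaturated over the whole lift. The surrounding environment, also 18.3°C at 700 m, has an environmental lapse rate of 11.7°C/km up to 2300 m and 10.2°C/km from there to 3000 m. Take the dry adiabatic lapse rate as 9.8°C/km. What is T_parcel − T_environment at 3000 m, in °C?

Parcel:
  Dry to 3000 m: -9.8 × 2.3 km = -22.54°C, so T = -4.24°C.
Environment:
  Environment, lower layer to 2300 m: -11.7 × 1.6 km = -18.72°C, so T = -0.42°C.
  Environment, upper layer to 3000 m: -10.2 × 0.7 km = -7.14°C, so T = -7.56°C.
T_parcel − T_env = -4.24 − (-7.56) = +3.32°C

+3.32°C (parcel warmer than environment)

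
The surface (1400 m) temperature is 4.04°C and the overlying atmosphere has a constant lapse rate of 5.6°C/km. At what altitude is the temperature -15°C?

4800 m

Height above start = (4.04 − (-15)) / 5.6 = 3.4 km
Altitude = 1400 m + 3400 m = 4800 m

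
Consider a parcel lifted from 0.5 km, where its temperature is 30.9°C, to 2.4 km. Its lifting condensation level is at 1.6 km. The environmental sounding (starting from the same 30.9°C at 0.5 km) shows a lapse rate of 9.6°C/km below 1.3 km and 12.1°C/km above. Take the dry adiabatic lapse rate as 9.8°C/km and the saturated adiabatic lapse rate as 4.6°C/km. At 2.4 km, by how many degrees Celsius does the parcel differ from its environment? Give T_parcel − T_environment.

Parcel:
  500–1600 m, dry: Δz = 1.1 km ⇒ ΔT = -10.78°C; T = 20.12°C
  1600–2400 m, saturated: Δz = 0.8 km ⇒ ΔT = -3.68°C; T = 16.44°C
Environment:
  500–1300 m, environment, lower layer: Δz = 0.8 km ⇒ ΔT = -7.68°C; T = 23.22°C
  1300–2400 m, environment, upper layer: Δz = 1.1 km ⇒ ΔT = -13.31°C; T = 9.91°C
T_parcel − T_env = 16.44 − 9.91 = +6.53°C

+6.53°C (parcel warmer than environment)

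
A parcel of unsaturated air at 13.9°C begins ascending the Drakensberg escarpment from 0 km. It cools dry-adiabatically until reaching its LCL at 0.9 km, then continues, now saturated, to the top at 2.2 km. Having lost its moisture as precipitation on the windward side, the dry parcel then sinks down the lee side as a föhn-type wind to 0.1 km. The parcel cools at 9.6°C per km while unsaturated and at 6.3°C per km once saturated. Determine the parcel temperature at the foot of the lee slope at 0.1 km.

17.23°C

Dry to 900 m: -9.6 × 0.9 km = -8.64°C, so T = 5.26°C.
Saturated to 2200 m: -6.3 × 1.3 km = -8.19°C, so T = -2.93°C.
Dry descent to 100 m: +9.6 × 2.1 km = +20.16°C, so T = 17.23°C.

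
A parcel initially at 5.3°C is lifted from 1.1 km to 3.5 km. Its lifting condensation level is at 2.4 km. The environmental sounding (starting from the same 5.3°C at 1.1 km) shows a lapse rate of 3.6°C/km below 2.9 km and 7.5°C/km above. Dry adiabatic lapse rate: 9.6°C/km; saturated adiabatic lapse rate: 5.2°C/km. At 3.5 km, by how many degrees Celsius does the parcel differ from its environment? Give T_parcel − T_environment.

Parcel:
  From 1100 m to 2400 m (dry): cools by 9.6 × 1.3 = 12.48°C, giving -7.18°C.
  From 2400 m to 3500 m (saturated): cools by 5.2 × 1.1 = 5.72°C, giving -12.9°C.
Environment:
  From 1100 m to 2900 m (environment, lower layer): cools by 3.6 × 1.8 = 6.48°C, giving -1.18°C.
  From 2900 m to 3500 m (environment, upper layer): cools by 7.5 × 0.6 = 4.5°C, giving -5.68°C.
T_parcel − T_env = -12.9 − (-5.68) = -7.22°C

-7.22°C (parcel cooler than environment)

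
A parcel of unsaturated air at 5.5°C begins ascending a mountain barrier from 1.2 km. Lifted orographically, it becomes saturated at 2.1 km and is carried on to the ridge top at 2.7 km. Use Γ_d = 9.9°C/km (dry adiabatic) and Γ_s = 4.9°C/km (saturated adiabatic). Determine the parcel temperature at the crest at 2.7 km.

1200–2100 m, dry: Δz = 0.9 km ⇒ ΔT = -8.91°C; T = -3.41°C
2100–2700 m, saturated: Δz = 0.6 km ⇒ ΔT = -2.94°C; T = -6.35°C

-6.35°C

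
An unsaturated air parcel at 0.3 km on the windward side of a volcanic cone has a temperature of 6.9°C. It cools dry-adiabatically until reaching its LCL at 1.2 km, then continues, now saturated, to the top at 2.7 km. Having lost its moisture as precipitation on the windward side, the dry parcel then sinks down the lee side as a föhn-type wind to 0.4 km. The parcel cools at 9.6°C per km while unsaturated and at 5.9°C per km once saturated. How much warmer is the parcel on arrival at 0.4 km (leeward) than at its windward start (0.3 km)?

300–1200 m, dry: Δz = 0.9 km ⇒ ΔT = -8.64°C; T = -1.74°C
1200–2700 m, saturated: Δz = 1.5 km ⇒ ΔT = -8.85°C; T = -10.59°C
2700–400 m, dry descent: Δz = 2.3 km ⇒ ΔT = +22.08°C; T = 11.49°C
Net change vs windward start: 11.49 − 6.9 = +4.59°C

+4.59°C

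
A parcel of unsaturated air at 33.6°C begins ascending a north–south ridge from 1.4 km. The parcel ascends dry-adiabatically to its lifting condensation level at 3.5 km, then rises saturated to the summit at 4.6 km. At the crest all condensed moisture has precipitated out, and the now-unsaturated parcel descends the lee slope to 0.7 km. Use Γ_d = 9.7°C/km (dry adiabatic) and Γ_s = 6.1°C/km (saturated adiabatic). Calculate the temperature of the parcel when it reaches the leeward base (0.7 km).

44.35°C

1400–3500 m, dry: Δz = 2.1 km ⇒ ΔT = -20.37°C; T = 13.23°C
3500–4600 m, saturated: Δz = 1.1 km ⇒ ΔT = -6.71°C; T = 6.52°C
4600–700 m, dry descent: Δz = 3.9 km ⇒ ΔT = +37.83°C; T = 44.35°C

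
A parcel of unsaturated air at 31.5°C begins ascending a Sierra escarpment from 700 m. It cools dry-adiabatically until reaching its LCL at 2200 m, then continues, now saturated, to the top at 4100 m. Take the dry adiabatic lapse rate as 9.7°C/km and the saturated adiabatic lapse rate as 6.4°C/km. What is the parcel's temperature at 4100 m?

4.79°C

Dry to 2200 m: -9.7 × 1.5 km = -14.55°C, so T = 16.95°C.
Saturated to 4100 m: -6.4 × 1.9 km = -12.16°C, so T = 4.79°C.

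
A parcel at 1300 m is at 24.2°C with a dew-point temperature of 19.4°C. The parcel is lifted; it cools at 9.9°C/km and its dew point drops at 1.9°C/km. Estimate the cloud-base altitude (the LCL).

T and T_d converge at 9.9 − 1.9 = 8°C per km
Height above start = (24.2 − 19.4) / 8 = 0.6 km
LCL altitude = 1300 m + 600 m = 1900 m

1900 m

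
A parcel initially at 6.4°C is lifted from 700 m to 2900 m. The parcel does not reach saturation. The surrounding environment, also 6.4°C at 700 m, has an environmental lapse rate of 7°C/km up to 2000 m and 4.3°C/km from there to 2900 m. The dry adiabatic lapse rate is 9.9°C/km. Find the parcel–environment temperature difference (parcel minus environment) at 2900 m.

Parcel:
  700 → 2900 m (dry, 9.9°C/km): ΔT = -9.9 × 2.2 = -21.78°C → T = -15.38°C
Environment:
  700 → 2000 m (environment, lower layer, 7°C/km): ΔT = -7 × 1.3 = -9.1°C → T = -2.7°C
  2000 → 2900 m (environment, upper layer, 4.3°C/km): ΔT = -4.3 × 0.9 = -3.87°C → T = -6.57°C
T_parcel − T_env = -15.38 − (-6.57) = -8.81°C

-8.81°C (parcel cooler than environment)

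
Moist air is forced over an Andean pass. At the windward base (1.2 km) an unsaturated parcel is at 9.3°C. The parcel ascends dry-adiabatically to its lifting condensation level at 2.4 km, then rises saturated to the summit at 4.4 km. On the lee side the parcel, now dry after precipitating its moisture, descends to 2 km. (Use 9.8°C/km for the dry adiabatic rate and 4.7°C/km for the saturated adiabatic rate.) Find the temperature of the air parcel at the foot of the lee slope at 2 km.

1200 → 2400 m (dry, 9.8°C/km): ΔT = -9.8 × 1.2 = -11.76°C → T = -2.46°C
2400 → 4400 m (saturated, 4.7°C/km): ΔT = -4.7 × 2 = -9.4°C → T = -11.86°C
4400 → 2000 m (dry descent, 9.8°C/km): ΔT = +9.8 × 2.4 = +23.52°C → T = 11.66°C

11.66°C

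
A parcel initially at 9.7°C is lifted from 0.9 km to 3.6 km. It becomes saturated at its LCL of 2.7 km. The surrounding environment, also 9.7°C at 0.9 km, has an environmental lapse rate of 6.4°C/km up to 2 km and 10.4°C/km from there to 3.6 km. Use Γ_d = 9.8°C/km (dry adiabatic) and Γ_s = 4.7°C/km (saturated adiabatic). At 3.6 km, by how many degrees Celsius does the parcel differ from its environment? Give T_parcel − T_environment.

Parcel:
  900–2700 m, dry: Δz = 1.8 km ⇒ ΔT = -17.64°C; T = -7.94°C
  2700–3600 m, saturated: Δz = 0.9 km ⇒ ΔT = -4.23°C; T = -12.17°C
Environment:
  900–2000 m, environment, lower layer: Δz = 1.1 km ⇒ ΔT = -7.04°C; T = 2.66°C
  2000–3600 m, environment, upper layer: Δz = 1.6 km ⇒ ΔT = -16.64°C; T = -13.98°C
T_parcel − T_env = -12.17 − (-13.98) = +1.81°C

+1.81°C (parcel warmer than environment)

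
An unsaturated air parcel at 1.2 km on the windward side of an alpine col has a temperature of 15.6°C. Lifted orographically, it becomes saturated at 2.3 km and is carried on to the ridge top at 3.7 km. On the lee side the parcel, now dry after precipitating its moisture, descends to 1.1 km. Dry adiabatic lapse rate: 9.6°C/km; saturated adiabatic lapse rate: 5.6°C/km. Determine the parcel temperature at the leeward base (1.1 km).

22.16°C

1200–2300 m, dry: Δz = 1.1 km ⇒ ΔT = -10.56°C; T = 5.04°C
2300–3700 m, saturated: Δz = 1.4 km ⇒ ΔT = -7.84°C; T = -2.8°C
3700–1100 m, dry descent: Δz = 2.6 km ⇒ ΔT = +24.96°C; T = 22.16°C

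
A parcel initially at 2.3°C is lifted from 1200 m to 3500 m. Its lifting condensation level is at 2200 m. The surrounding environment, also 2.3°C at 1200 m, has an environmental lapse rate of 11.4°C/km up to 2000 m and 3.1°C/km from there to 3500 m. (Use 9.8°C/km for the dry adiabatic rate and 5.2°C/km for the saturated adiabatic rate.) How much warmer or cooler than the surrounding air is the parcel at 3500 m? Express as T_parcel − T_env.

Parcel:
  1200 → 2200 m (dry, 9.8°C/km): ΔT = -9.8 × 1 = -9.8°C → T = -7.5°C
  2200 → 3500 m (saturated, 5.2°C/km): ΔT = -5.2 × 1.3 = -6.76°C → T = -14.26°C
Environment:
  1200 → 2000 m (environment, lower layer, 11.4°C/km): ΔT = -11.4 × 0.8 = -9.12°C → T = -6.82°C
  2000 → 3500 m (environment, upper layer, 3.1°C/km): ΔT = -3.1 × 1.5 = -4.65°C → T = -11.47°C
T_parcel − T_env = -14.26 − (-11.47) = -2.79°C

-2.79°C (parcel cooler than environment)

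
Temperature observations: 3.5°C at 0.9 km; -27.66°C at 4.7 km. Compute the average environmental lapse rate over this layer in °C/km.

Γ = −ΔT/Δz = (3.5 − (-27.66)) / (4700 − 900) m
  = 31.16°C / 3.8 km = 8.2°C/km

8.2°C/km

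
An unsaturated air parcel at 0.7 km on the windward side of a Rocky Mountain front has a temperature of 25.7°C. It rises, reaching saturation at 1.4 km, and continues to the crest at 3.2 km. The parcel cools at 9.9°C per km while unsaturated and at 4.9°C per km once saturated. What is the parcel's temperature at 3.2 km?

Dry to 1400 m: -9.9 × 0.7 km = -6.93°C, so T = 18.77°C.
Saturated to 3200 m: -4.9 × 1.8 km = -8.82°C, so T = 9.95°C.

9.95°C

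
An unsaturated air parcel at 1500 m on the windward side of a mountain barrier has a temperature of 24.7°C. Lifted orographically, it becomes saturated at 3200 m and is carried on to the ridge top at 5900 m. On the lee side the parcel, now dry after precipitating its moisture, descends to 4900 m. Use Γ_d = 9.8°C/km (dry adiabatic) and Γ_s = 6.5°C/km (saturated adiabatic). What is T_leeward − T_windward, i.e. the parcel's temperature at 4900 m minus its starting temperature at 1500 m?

1500–3200 m, dry: Δz = 1.7 km ⇒ ΔT = -16.66°C; T = 8.04°C
3200–5900 m, saturated: Δz = 2.7 km ⇒ ΔT = -17.55°C; T = -9.51°C
5900–4900 m, dry descent: Δz = 1 km ⇒ ΔT = +9.8°C; T = 0.29°C
Net change vs windward start: 0.29 − 24.7 = -24.41°C

-24.41°C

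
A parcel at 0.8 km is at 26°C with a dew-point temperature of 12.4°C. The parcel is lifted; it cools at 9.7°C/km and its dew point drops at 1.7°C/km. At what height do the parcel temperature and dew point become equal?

2.5 km

T and T_d converge at 9.7 − 1.7 = 8°C per km
Height above start = (26 − 12.4) / 8 = 1.7 km
LCL altitude = 800 m + 1700 m = 2500 m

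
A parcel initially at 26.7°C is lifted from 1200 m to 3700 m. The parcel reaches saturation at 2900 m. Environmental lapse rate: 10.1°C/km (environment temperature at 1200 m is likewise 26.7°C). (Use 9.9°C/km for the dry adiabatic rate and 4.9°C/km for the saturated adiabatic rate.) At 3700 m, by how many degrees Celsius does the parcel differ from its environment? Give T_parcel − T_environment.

+4.5°C (parcel warmer than environment)

Parcel:
  Dry to 2900 m: -9.9 × 1.7 km = -16.83°C, so T = 9.87°C.
  Saturated to 3700 m: -4.9 × 0.8 km = -3.92°C, so T = 5.95°C.
Environment:
  Environment to 3700 m: -10.1 × 2.5 km = -25.25°C, so T = 1.45°C.
T_parcel − T_env = 5.95 − 1.45 = +4.5°C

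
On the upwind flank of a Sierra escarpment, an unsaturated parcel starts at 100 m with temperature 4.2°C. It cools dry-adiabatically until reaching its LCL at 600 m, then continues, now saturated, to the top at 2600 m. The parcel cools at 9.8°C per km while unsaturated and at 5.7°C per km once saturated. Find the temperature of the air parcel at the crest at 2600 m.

100–600 m, dry: Δz = 0.5 km ⇒ ΔT = -4.9°C; T = -0.7°C
600–2600 m, saturated: Δz = 2 km ⇒ ΔT = -11.4°C; T = -12.1°C

-12.1°C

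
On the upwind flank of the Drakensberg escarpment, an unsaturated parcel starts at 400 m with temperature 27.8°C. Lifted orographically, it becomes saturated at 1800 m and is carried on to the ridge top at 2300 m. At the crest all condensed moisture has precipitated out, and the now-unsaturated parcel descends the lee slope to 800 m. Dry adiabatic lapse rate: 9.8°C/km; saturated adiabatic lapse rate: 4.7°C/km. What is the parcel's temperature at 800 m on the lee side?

400 → 1800 m (dry, 9.8°C/km): ΔT = -9.8 × 1.4 = -13.72°C → T = 14.08°C
1800 → 2300 m (saturated, 4.7°C/km): ΔT = -4.7 × 0.5 = -2.35°C → T = 11.73°C
2300 → 800 m (dry descent, 9.8°C/km): ΔT = +9.8 × 1.5 = +14.7°C → T = 26.43°C

26.43°C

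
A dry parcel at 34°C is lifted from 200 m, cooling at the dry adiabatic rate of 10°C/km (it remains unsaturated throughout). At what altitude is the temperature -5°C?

4100 m

Height above start = (34 − (-5)) / 10 = 3.9 km
Altitude = 200 m + 3900 m = 4100 m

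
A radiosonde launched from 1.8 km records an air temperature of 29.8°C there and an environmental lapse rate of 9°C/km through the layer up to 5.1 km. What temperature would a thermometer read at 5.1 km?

0.1°C

1800 → 5100 m (environmental, 9°C/km): ΔT = -9 × 3.3 = -29.7°C → T = 0.1°C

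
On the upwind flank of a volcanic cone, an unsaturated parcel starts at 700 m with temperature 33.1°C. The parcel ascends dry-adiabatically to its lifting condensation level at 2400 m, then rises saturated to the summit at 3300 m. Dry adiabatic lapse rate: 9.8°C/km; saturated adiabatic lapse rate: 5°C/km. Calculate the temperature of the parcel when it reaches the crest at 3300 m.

From 700 m to 2400 m (dry): cools by 9.8 × 1.7 = 16.66°C, giving 16.44°C.
From 2400 m to 3300 m (saturated): cools by 5 × 0.9 = 4.5°C, giving 11.94°C.

11.94°C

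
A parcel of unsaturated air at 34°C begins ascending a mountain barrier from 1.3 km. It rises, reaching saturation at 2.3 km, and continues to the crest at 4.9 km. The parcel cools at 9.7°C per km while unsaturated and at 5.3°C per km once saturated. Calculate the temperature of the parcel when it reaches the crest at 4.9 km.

10.52°C

1300–2300 m, dry: Δz = 1 km ⇒ ΔT = -9.7°C; T = 24.3°C
2300–4900 m, saturated: Δz = 2.6 km ⇒ ΔT = -13.78°C; T = 10.52°C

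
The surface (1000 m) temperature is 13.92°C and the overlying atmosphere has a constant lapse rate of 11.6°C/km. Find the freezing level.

Height above start = (13.92 − 0) / 11.6 = 1.2 km
Altitude = 1000 m + 1200 m = 2200 m

2200 m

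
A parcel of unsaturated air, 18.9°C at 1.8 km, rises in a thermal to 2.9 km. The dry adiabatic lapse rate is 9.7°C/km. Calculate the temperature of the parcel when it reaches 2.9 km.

8.23°C

Dry adiabatic to 2900 m: -9.7 × 1.1 km = -10.67°C, so T = 8.23°C.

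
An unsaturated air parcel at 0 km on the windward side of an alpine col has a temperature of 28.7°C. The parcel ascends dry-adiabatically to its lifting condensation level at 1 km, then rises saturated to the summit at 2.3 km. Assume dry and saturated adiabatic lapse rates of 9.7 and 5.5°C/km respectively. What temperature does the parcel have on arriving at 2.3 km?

11.85°C

From 0 m to 1000 m (dry): cools by 9.7 × 1 = 9.7°C, giving 19°C.
From 1000 m to 2300 m (saturated): cools by 5.5 × 1.3 = 7.15°C, giving 11.85°C.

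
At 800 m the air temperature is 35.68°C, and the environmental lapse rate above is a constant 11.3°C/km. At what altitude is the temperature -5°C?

Height above start = (35.68 − (-5)) / 11.3 = 3.6 km
Altitude = 800 m + 3600 m = 4400 m

4400 m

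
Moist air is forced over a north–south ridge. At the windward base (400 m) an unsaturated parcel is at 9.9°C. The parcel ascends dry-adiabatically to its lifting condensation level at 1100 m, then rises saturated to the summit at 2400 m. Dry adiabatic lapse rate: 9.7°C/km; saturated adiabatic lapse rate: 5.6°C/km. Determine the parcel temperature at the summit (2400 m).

400–1100 m, dry: Δz = 0.7 km ⇒ ΔT = -6.79°C; T = 3.11°C
1100–2400 m, saturated: Δz = 1.3 km ⇒ ΔT = -7.28°C; T = -4.17°C

-4.17°C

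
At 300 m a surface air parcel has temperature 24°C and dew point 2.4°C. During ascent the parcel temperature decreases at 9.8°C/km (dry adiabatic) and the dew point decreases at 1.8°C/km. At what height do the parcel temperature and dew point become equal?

T and T_d converge at 9.8 − 1.8 = 8°C per km
Height above start = (24 − 2.4) / 8 = 2.7 km
LCL altitude = 300 m + 2700 m = 3000 m

3000 m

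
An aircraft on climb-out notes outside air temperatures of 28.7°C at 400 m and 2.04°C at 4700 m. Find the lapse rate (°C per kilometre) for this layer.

Γ = −ΔT/Δz = (28.7 − 2.04) / (4700 − 400) m
  = 26.66°C / 4.3 km = 6.2°C/km

6.2°C/km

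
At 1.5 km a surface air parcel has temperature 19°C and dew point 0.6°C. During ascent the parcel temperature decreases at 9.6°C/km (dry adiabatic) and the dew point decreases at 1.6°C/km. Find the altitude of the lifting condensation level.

T and T_d converge at 9.6 − 1.6 = 8°C per km
Height above start = (19 − 0.6) / 8 = 2.3 km
LCL altitude = 1500 m + 2300 m = 3800 m

3.8 km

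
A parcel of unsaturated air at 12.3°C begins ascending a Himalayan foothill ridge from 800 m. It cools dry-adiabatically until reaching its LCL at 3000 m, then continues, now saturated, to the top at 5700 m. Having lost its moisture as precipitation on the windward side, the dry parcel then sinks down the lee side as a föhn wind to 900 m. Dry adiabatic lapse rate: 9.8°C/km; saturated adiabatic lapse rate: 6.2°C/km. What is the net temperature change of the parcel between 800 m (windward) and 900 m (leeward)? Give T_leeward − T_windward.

800 → 3000 m (dry, 9.8°C/km): ΔT = -9.8 × 2.2 = -21.56°C → T = -9.26°C
3000 → 5700 m (saturated, 6.2°C/km): ΔT = -6.2 × 2.7 = -16.74°C → T = -26°C
5700 → 900 m (dry descent, 9.8°C/km): ΔT = +9.8 × 4.8 = +47.04°C → T = 21.04°C
Net change vs windward start: 21.04 − 12.3 = +8.74°C

+8.74°C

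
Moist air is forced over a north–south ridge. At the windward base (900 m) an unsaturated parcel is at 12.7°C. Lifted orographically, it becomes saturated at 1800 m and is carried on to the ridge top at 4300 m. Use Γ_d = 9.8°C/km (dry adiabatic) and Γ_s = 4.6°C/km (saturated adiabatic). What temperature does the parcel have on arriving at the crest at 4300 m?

-7.62°C

Dry to 1800 m: -9.8 × 0.9 km = -8.82°C, so T = 3.88°C.
Saturated to 4300 m: -4.6 × 2.5 km = -11.5°C, so T = -7.62°C.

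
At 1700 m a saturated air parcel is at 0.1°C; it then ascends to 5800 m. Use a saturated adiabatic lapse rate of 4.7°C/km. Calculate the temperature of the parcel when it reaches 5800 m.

-19.17°C

1700 → 5800 m (saturated adiabatic, 4.7°C/km): ΔT = -4.7 × 4.1 = -19.27°C → T = -19.17°C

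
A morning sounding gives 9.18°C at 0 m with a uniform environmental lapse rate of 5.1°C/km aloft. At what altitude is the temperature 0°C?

Height above start = (9.18 − 0) / 5.1 = 1.8 km
Altitude = 0 m + 1800 m = 1800 m

1800 m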